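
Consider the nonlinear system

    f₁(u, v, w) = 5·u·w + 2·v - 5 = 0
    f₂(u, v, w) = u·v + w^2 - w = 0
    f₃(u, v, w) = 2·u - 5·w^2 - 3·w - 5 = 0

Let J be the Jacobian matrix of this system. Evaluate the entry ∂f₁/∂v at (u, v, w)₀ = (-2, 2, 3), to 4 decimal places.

∂f₁/∂v = 2.
At (-2, 2, 3) this is 2.0000.

2.0000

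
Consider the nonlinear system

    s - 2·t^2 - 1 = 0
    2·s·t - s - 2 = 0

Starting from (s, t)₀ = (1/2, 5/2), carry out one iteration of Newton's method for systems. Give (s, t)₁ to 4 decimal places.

At (1/2, 5/2): F = (-13.0000, 0.0000).
Jacobian J = [[1, -4·t], [2·t - 1, 2·s]].
At the point, J = [[1.0000, -10.0000], [4.0000, 1.0000]] (det J = 41.0000).
Solving J·Δ = −F gives Δ = (0.3171, -1.2683).
Then the next iterate is (s, t)₁ = (0.8171, 1.2317).

(0.8171, 1.2317)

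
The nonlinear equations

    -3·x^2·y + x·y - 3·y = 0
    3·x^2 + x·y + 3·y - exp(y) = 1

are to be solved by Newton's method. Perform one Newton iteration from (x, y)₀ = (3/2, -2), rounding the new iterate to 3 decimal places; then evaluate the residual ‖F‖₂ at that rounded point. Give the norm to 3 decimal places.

At (3/2, -2): F = (16.500, -3.38534).
Jacobian J = [[-6·x·y + y, -3·x^2 + x - 3], [6·x + y, x - exp(y) + 3]].
At the point, J = [[16.000, -8.250], [7.000, 4.36466]] (det J = 127.58464).
Solving J·Δ = −F gives Δ = (-0.346, 1.330).
Then the next iterate is (x, y)₁ = (1.154, -0.670).
Re-evaluating at (1.154, -0.670): F = (3.91357, -0.29974), so ‖F‖₂ = 3.925.

3.925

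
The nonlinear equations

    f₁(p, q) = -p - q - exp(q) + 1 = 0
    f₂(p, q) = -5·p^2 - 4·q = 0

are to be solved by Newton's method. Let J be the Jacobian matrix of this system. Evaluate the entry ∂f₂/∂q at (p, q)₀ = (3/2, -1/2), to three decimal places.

-4.000

∂f₂/∂q = -4.
At (3/2, -1/2) this is -4.000.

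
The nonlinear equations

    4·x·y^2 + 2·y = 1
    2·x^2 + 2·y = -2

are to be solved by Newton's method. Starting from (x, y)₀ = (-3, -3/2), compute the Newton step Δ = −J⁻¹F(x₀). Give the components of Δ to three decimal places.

(1.494, 0.462)

At (-3, -3/2): F = (-31.000, 17.000).
Jacobian J = [[4·y^2, 8·x·y + 2], [4·x, 2]].
At the point, J = [[9.000, 38.000], [-12.000, 2.000]] (det J = 474.000).
Solving J·Δ = −F gives Δ = (1.494, 0.462).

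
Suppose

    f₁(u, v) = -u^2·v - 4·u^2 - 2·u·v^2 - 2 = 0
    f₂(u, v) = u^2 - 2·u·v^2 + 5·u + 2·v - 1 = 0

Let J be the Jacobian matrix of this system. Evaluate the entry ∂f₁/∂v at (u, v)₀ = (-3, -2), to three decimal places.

∂f₁/∂v = -u^2 - 4·u·v.
At (-3, -2) this is -33.000.

-33.000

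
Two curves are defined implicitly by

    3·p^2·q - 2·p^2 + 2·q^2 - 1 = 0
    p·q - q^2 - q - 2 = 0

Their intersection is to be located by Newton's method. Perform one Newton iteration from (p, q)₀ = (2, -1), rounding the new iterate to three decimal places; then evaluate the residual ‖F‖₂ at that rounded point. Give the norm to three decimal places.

At (2, -1): F = (-19.000, -4.000).
Jacobian J = [[6·p·q - 4·p, 3·p^2 + 4·q], [q, p - 2·q - 1]].
At the point, J = [[-20.000, 8.000], [-1.000, 3.000]] (det J = -52.000).
Solving J·Δ = −F gives Δ = (-0.481, 1.173).
Then the next iterate is (p, q)₁ = (1.519, 0.173).
Re-evaluating at (1.519, 0.173): F = (-4.35734, -1.94014), so ‖F‖₂ = 4.770.

4.770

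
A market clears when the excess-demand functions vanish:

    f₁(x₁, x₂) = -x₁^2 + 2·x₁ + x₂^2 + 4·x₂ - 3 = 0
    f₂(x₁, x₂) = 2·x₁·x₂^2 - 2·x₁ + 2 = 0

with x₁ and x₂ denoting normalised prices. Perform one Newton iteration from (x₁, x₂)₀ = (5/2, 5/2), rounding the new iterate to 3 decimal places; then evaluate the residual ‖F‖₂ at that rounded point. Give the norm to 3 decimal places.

5.418

At (5/2, 5/2): F = (12.000, 28.250).
Jacobian J = [[-2·x₁ + 2, 2·x₂ + 4], [2·x₂^2 - 2, 4·x₁·x₂]].
At the point, J = [[-3.000, 9.000], [10.500, 25.000]] (det J = -169.500).
Solving J·Δ = −F gives Δ = (0.270, -1.243).
Then the next iterate is (x₁, x₂)₁ = (2.770, 1.257).
Re-evaluating at (2.770, 1.257): F = (1.47515, 5.21347), so ‖F‖₂ = 5.418.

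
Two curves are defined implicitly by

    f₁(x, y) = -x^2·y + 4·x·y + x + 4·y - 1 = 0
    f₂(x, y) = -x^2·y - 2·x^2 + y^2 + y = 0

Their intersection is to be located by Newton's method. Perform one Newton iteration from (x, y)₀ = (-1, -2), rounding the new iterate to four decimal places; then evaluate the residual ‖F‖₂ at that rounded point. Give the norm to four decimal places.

0.2430

At (-1, -2): F = (0.0000, 2.0000).
Jacobian J = [[-2·x·y + 4·y + 1, -x^2 + 4·x + 4], [-2·x·y - 4·x, -x^2 + 2·y + 1]].
At the point, J = [[-11.0000, -1.0000], [0.0000, -4.0000]] (det J = 44.0000).
Solving J·Δ = −F gives Δ = (-0.0455, 0.5000).
Then the next iterate is (x, y)₁ = (-1.0455, -1.5000).
Re-evaluating at (-1.0455, -1.5000): F = (-0.132895, 0.203465), so ‖F‖₂ = 0.2430.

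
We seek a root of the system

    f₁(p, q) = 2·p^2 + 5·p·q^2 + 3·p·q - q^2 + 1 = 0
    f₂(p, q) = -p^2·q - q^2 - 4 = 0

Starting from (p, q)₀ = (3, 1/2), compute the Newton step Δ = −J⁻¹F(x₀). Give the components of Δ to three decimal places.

(-0.876, -0.612)

At (3, 1/2): F = (27.000, -8.750).
Jacobian J = [[4·p + 5·q^2 + 3·q, 10·p·q + 3·p - 2·q], [-2·p·q, -p^2 - 2·q]].
At the point, J = [[14.750, 23.000], [-3.000, -10.000]] (det J = -78.500).
Solving J·Δ = −F gives Δ = (-0.876, -0.612).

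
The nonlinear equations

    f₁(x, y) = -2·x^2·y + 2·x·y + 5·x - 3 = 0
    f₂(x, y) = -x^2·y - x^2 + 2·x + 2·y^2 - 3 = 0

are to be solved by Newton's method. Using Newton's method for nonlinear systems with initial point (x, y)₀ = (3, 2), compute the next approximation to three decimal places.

At (3, 2): F = (-12.000, -16.000).
Jacobian J = [[-4·x·y + 2·y + 5, -2·x^2 + 2·x], [-2·x·y - 2·x + 2, -x^2 + 4·y]].
At the point, J = [[-15.000, -12.000], [-16.000, -1.000]] (det J = -177.000).
Solving J·Δ = −F gives Δ = (-1.017, 0.271).
Then the next iterate is (x, y)₁ = (1.983, 2.271).

(1.983, 2.271)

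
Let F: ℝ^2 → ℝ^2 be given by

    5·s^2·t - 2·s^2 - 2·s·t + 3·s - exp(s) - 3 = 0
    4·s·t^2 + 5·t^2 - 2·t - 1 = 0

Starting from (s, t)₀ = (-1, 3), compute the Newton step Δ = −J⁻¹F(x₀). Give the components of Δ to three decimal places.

(0.099, -1.390)

At (-1, 3): F = (12.63212, 2.000).
Jacobian J = [[10·s·t - 4·s - 2·t - exp(s) + 3, 5·s^2 - 2·s], [4·t^2, 8·s·t + 10·t - 2]].
At the point, J = [[-29.36788, 7.000], [36.000, 4.000]] (det J = -369.47152).
Solving J·Δ = −F gives Δ = (0.099, -1.390).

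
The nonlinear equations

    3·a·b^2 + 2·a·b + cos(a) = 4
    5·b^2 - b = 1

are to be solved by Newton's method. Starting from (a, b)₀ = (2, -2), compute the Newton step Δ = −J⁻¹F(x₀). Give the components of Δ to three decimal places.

(1.187, 1.000)

At (2, -2): F = (11.58385, 21.000).
Jacobian J = [[3·b^2 + 2·b - sin(a), 6·a·b + 2·a], [0, 10·b - 1]].
At the point, J = [[7.09070, -20.000], [0.000, -21.000]] (det J = -148.90475).
Solving J·Δ = −F gives Δ = (1.187, 1.000).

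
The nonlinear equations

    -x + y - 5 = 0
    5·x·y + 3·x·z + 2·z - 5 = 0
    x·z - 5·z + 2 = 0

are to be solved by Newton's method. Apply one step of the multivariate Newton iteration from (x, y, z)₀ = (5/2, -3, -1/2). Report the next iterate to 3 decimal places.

At (5/2, -3, -1/2): F = (-10.500, -47.250, 3.250).
Jacobian J = [[-1, 1, 0], [5·y + 3·z, 5·x, 3·x + 2], [z, 0, x - 5]].
At the point, J = [[-1.000, 1.000, 0.000], [-16.500, 12.500, 9.500], [-0.500, 0.000, -2.500]] (det J = -14.750).
Solving J·Δ = −F gives Δ = (16.331, 26.831, -1.966).
Then the next iterate is (x, y, z)₁ = (18.831, 23.831, -2.466).

(18.831, 23.831, -2.466)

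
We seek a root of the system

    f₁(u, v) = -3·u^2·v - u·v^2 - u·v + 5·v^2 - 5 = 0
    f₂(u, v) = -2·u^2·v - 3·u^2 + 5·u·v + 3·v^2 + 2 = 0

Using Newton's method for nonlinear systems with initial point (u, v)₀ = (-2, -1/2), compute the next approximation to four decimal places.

At (-2, -1/2): F = (1.7500, -0.2500).
Jacobian J = [[-6·u·v - v^2 - v, -3·u^2 - 2·u·v - u + 10·v], [-4·u·v - 6·u + 5·v, -2·u^2 + 5·u + 6·v]].
At the point, J = [[-5.7500, -17.0000], [5.5000, -21.0000]] (det J = 214.2500).
Solving J·Δ = −F gives Δ = (0.1914, 0.0382).
Then the next iterate is (u, v)₁ = (-1.8086, -0.4618).

(-1.8086, -0.4618)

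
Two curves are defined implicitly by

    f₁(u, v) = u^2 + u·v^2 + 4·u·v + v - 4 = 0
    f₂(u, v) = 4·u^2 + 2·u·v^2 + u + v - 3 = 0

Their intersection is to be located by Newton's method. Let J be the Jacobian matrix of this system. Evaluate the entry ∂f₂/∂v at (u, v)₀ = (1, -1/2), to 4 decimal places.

-1.0000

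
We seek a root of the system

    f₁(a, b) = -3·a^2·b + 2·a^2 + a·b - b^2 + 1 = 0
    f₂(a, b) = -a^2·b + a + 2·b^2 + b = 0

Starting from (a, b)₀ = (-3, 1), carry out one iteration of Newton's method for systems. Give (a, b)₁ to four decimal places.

At (-3, 1): F = (-12.0000, -9.0000).
Jacobian J = [[-6·a·b + 4·a + b, -3·a^2 + a - 2·b], [-2·a·b + 1, -a^2 + 4·b + 1]].
At the point, J = [[7.0000, -32.0000], [7.0000, -4.0000]] (det J = 196.0000).
Solving J·Δ = −F gives Δ = (1.2245, -0.1071).
Then the next iterate is (a, b)₁ = (-1.7755, 0.8929).

(-1.7755, 0.8929)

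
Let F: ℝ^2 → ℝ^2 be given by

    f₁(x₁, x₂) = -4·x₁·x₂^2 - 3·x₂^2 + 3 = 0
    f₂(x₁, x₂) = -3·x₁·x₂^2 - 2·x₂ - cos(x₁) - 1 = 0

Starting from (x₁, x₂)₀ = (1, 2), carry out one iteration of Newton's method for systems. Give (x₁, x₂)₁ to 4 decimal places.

At (1, 2): F = (-25.0000, -17.540302).
Jacobian J = [[-4·x₂^2, -8·x₁·x₂ - 6·x₂], [-3·x₂^2 + sin(x₁), -6·x₁·x₂ - 2]].
At the point, J = [[-16.0000, -28.0000], [-11.158529, -14.0000]] (det J = -88.438812).
Solving J·Δ = −F gives Δ = (-1.5958, 0.0190).
Then the next iterate is (x₁, x₂)₁ = (-0.5958, 2.0190).

(-0.5958, 2.0190)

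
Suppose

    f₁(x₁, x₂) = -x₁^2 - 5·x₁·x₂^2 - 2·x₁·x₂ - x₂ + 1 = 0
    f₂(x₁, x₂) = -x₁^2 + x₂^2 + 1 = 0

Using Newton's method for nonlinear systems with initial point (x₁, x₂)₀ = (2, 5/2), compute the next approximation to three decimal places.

(1.499, 1.449)

At (2, 5/2): F = (-78.000, 3.250).
Jacobian J = [[-2·x₁ - 5·x₂^2 - 2·x₂, -10·x₁·x₂ - 2·x₁ - 1], [-2·x₁, 2·x₂]].
At the point, J = [[-40.250, -55.000], [-4.000, 5.000]] (det J = -421.250).
Solving J·Δ = −F gives Δ = (-0.501, -1.051).
Then the next iterate is (x₁, x₂)₁ = (1.499, 1.449).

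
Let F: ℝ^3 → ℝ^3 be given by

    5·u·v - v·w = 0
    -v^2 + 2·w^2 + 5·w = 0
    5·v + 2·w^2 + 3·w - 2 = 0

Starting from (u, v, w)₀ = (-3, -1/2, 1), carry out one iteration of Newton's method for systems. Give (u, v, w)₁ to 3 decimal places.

(-7.175, 0.625, 0.125)

At (-3, -1/2, 1): F = (8.000, 6.750, 0.500).
Jacobian J = [[5·v, 5·u - w, -v], [0, -2·v, 4·w + 5], [0, 5, 4·w + 3]].
At the point, J = [[-2.500, -16.000, 0.500], [0.000, 1.000, 9.000], [0.000, 5.000, 7.000]] (det J = 95.000).
Solving J·Δ = −F gives Δ = (-4.175, 1.125, -0.875).
Then the next iterate is (u, v, w)₁ = (-7.175, 0.625, 0.125).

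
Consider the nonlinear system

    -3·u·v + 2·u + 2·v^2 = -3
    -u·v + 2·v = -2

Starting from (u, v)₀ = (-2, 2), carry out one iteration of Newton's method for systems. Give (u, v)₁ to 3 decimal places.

(3.333, 2.167)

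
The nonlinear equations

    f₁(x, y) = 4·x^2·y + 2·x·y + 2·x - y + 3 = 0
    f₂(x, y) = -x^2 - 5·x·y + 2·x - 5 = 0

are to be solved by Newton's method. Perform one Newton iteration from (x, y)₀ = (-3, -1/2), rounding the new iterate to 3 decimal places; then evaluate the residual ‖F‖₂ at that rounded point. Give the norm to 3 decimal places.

32.341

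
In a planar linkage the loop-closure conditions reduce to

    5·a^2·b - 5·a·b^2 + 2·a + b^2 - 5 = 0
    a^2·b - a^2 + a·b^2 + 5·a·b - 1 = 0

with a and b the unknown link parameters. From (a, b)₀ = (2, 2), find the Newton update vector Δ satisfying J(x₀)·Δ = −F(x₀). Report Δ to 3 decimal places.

(-0.728, -0.813)

At (2, 2): F = (3.000, 31.000).
Jacobian J = [[10·a·b - 5·b^2 + 2, 5·a^2 - 10·a·b + 2·b], [2·a·b - 2·a + b^2 + 5·b, a^2 + 2·a·b + 5·a]].
At the point, J = [[22.000, -16.000], [18.000, 22.000]] (det J = 772.000).
Solving J·Δ = −F gives Δ = (-0.728, -0.813).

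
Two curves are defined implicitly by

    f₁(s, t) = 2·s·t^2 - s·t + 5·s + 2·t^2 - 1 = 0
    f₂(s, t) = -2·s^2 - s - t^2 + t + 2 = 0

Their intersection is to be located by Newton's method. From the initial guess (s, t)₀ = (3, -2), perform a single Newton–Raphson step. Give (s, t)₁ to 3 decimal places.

(1.382, -1.208)

At (3, -2): F = (52.000, -25.000).
Jacobian J = [[2·t^2 - t + 5, 4·s·t - s + 4·t], [-4·s - 1, -2·t + 1]].
At the point, J = [[15.000, -35.000], [-13.000, 5.000]] (det J = -380.000).
Solving J·Δ = −F gives Δ = (-1.618, 0.792).
Then the next iterate is (s, t)₁ = (1.382, -1.208).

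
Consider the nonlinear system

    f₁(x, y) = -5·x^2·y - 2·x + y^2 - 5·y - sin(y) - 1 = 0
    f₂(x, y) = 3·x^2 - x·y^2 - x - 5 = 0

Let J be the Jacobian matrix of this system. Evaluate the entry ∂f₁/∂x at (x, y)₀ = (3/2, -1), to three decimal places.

∂f₁/∂x = -10·x·y - 2.
At (3/2, -1) this is 13.000.

13.000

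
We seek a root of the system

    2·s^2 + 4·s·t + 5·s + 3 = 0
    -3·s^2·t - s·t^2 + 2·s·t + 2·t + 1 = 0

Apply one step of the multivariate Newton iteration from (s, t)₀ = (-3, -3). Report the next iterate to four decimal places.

(2.8835, -8.8155)

At (-3, -3): F = (42.0000, 121.0000).
Jacobian J = [[4·s + 4·t + 5, 4·s], [-6·s·t - t^2 + 2·t, -3·s^2 - 2·s·t + 2·s + 2]].
At the point, J = [[-19.0000, -12.0000], [-69.0000, -49.0000]] (det J = 103.0000).
Solving J·Δ = −F gives Δ = (5.8835, -5.8155).
Then the next iterate is (s, t)₁ = (2.8835, -8.8155).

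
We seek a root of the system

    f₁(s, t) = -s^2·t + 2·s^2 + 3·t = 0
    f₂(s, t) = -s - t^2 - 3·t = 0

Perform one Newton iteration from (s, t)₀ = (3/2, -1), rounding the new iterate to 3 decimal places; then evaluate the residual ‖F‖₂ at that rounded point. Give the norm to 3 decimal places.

2.236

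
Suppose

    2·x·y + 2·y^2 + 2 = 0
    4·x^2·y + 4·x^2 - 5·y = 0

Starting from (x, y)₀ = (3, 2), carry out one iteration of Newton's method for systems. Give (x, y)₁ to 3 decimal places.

At (3, 2): F = (22.000, 98.000).
Jacobian J = [[2·y, 2·x + 4·y], [8·x·y + 8·x, 4·x^2 - 5]].
At the point, J = [[4.000, 14.000], [72.000, 31.000]] (det J = -884.000).
Solving J·Δ = −F gives Δ = (-0.781, -1.348).
Then the next iterate is (x, y)₁ = (2.219, 0.652).

(2.219, 0.652)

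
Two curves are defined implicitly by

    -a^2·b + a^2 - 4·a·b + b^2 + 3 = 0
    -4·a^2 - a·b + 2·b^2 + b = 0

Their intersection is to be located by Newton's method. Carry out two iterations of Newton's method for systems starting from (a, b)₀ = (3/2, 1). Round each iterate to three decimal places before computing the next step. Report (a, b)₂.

(0.871, 1.210)

At (3/2, 1): F = (-2.000, -7.500).
Jacobian J = [[-2·a·b + 2·a - 4·b, -a^2 - 4·a + 2·b], [-8·a - b, -a + 4·b + 1]].
At the point, J = [[-4.000, -6.250], [-13.000, 3.500]] (det J = -95.250).
Solving J·Δ = −F gives Δ = (-0.566, 0.042).
Then the next iterate is (a, b)₁ = (0.934, 1.042).
Round to (0.934, 1.042) and repeat: F = (0.15621, -1.24912), J = [[-4.24646, -2.52436], [-8.514, 4.234]].
Δ = (-0.063, 0.168), so (a, b)₂ = (0.871, 1.210).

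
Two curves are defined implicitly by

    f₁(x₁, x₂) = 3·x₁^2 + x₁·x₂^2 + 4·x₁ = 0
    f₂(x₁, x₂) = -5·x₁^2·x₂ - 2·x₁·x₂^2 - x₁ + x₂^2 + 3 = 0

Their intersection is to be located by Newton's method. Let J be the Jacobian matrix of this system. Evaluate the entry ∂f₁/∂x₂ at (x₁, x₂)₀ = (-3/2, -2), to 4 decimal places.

6.0000

∂f₁/∂x₂ = 2·x₁·x₂.
At (-3/2, -2) this is 6.0000.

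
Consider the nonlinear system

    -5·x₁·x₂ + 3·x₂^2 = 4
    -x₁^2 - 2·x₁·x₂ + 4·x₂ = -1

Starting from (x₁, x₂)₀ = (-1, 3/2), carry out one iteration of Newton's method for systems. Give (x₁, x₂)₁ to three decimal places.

(-3.081, -0.347)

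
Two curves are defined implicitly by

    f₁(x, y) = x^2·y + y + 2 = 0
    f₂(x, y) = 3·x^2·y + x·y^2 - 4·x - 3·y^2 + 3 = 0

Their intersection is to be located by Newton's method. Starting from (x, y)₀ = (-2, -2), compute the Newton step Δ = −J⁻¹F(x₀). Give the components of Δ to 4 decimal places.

At (-2, -2): F = (-8.0000, -33.0000).
Jacobian J = [[2·x·y, x^2 + 1], [6·x·y + y^2 - 4, 3·x^2 + 2·x·y - 6·y]].
At the point, J = [[8.0000, 5.0000], [24.0000, 32.0000]] (det J = 136.0000).
Solving J·Δ = −F gives Δ = (0.6691, 0.5294).

(0.6691, 0.5294)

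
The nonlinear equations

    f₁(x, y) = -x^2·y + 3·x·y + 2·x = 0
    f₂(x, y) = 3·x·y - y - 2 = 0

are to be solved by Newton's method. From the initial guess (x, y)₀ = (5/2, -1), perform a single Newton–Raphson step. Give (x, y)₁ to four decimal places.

At (5/2, -1): F = (3.7500, -8.5000).
Jacobian J = [[-2·x·y + 3·y + 2, -x^2 + 3·x], [3·y, 3·x - 1]].
At the point, J = [[4.0000, 1.2500], [-3.0000, 6.5000]] (det J = 29.7500).
Solving J·Δ = −F gives Δ = (-1.1765, 0.7647).
Then the next iterate is (x, y)₁ = (1.3235, -0.2353).

(1.3235, -0.2353)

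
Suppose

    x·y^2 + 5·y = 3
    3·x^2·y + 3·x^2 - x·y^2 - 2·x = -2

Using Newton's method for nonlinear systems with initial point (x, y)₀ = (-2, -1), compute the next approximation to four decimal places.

(2.3429, -0.3714)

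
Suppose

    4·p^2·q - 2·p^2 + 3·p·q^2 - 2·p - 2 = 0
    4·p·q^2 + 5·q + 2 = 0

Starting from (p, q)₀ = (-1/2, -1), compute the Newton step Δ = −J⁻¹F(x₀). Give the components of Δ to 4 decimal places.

(0.3404, 0.4043)

At (-1/2, -1): F = (-4.0000, -5.0000).
Jacobian J = [[8·p·q - 4·p + 3·q^2 - 2, 4·p^2 + 6·p·q], [4·q^2, 8·p·q + 5]].
At the point, J = [[7.0000, 4.0000], [4.0000, 9.0000]] (det J = 47.0000).
Solving J·Δ = −F gives Δ = (0.3404, 0.4043).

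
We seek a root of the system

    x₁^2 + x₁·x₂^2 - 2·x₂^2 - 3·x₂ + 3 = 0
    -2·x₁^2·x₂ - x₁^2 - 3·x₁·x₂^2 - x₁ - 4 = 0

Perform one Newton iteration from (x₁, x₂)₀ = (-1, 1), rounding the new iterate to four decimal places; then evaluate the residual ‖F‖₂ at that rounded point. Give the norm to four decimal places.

At (-1, 1): F = (-2.0000, -3.0000).
Jacobian J = [[2·x₁ + x₂^2, 2·x₁·x₂ - 4·x₂ - 3], [-4·x₁·x₂ - 2·x₁ - 3·x₂^2 - 1, -2·x₁^2 - 6·x₁·x₂]].
At the point, J = [[-1.0000, -9.0000], [2.0000, 4.0000]] (det J = 14.0000).
Solving J·Δ = −F gives Δ = (2.5000, -0.5000).
Then the next iterate is (x₁, x₂)₁ = (1.5000, 0.5000).
Re-evaluating at (1.5000, 0.5000): F = (3.6250, -11.1250), so ‖F‖₂ = 11.7007.

11.7007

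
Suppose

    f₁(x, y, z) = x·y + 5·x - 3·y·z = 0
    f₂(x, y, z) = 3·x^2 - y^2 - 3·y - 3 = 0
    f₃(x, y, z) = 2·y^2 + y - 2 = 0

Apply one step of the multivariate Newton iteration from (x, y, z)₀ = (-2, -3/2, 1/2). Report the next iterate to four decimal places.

(-1.0625, -1.3000, 0.9819)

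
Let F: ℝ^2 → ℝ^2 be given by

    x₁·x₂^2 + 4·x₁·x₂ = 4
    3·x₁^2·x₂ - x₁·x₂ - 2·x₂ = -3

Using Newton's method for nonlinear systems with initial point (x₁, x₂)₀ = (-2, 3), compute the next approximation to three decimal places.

(-1.568, 1.153)

At (-2, 3): F = (-46.000, 39.000).
Jacobian J = [[x₂^2 + 4·x₂, 2·x₁·x₂ + 4·x₁], [6·x₁·x₂ - x₂, 3·x₁^2 - x₁ - 2]].
At the point, J = [[21.000, -20.000], [-39.000, 12.000]] (det J = -528.000).
Solving J·Δ = −F gives Δ = (0.432, -1.847).
Then the next iterate is (x₁, x₂)₁ = (-1.568, 1.153).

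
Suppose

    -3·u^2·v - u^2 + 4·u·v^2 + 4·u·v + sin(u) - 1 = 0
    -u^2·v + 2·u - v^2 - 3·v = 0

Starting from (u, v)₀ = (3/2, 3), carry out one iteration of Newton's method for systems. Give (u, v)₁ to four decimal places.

(-3.3290, 4.0714)

At (3/2, 3): F = (49.497495, -21.7500).
Jacobian J = [[-6·u·v - 2·u + 4·v^2 + 4·v + cos(u), -3·u^2 + 8·u·v + 4·u], [-2·u·v + 2, -u^2 - 2·v - 3]].
At the point, J = [[18.070737, 35.2500], [-7.0000, -11.2500]] (det J = 43.454206).
Solving J·Δ = −F gives Δ = (-4.8290, 1.0714).
Then the next iterate is (u, v)₁ = (-3.3290, 4.0714).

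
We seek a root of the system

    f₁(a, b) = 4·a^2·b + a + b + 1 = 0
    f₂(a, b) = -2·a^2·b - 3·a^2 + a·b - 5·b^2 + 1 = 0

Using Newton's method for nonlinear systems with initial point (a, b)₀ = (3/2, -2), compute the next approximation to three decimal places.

At (3/2, -2): F = (-17.500, -19.750).
Jacobian J = [[8·a·b + 1, 4·a^2 + 1], [-4·a·b - 6·a + b, -2·a^2 + a - 10·b]].
At the point, J = [[-23.000, 10.000], [1.000, 17.000]] (det J = -401.000).
Solving J·Δ = −F gives Δ = (-0.249, 1.176).
Then the next iterate is (a, b)₁ = (1.251, -0.824).

(1.251, -0.824)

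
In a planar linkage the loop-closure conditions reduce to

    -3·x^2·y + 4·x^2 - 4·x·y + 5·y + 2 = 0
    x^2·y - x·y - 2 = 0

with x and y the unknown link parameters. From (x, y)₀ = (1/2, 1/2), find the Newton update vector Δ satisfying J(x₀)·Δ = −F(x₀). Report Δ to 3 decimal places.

(30.000, -8.500)

At (1/2, 1/2): F = (4.125, -2.125).
Jacobian J = [[-6·x·y + 8·x - 4·y, -3·x^2 - 4·x + 5], [2·x·y - y, x^2 - x]].
At the point, J = [[0.500, 2.250], [0.000, -0.250]] (det J = -0.125).
Solving J·Δ = −F gives Δ = (30.000, -8.500).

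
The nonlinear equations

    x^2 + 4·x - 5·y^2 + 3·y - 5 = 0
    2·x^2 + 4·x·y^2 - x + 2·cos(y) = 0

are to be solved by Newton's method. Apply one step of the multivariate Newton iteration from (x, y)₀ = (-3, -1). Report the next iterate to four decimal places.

At (-3, -1): F = (-16.0000, 10.080605).
Jacobian J = [[2·x + 4, -10·y + 3], [4·x + 4·y^2 - 1, 8·x·y - 2·sin(y)]].
At the point, J = [[-2.0000, 13.0000], [-9.0000, 25.682942]] (det J = 65.634116).
Solving J·Δ = −F gives Δ = (8.2575, 2.5012).
Then the next iterate is (x, y)₁ = (5.2575, 1.5012).

(5.2575, 1.5012)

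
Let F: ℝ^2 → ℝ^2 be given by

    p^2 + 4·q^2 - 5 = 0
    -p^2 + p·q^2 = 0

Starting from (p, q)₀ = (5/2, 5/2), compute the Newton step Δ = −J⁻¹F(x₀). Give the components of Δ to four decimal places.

At (5/2, 5/2): F = (26.2500, 9.3750).
Jacobian J = [[2·p, 8·q], [-2·p + q^2, 2·p·q]].
At the point, J = [[5.0000, 20.0000], [1.2500, 12.5000]] (det J = 37.5000).
Solving J·Δ = −F gives Δ = (-3.7500, -0.3750).

(-3.7500, -0.3750)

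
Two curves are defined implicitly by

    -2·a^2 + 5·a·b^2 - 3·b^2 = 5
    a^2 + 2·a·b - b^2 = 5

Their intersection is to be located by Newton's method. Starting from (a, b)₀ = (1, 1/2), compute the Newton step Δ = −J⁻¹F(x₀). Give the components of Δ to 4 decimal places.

At (1, 1/2): F = (-6.5000, -3.2500).
Jacobian J = [[-4·a + 5·b^2, 10·a·b - 6·b], [2·a + 2·b, 2·a - 2·b]].
At the point, J = [[-2.7500, 2.0000], [3.0000, 1.0000]] (det J = -8.7500).
Solving J·Δ = −F gives Δ = (0.0000, 3.2500).

(0.0000, 3.2500)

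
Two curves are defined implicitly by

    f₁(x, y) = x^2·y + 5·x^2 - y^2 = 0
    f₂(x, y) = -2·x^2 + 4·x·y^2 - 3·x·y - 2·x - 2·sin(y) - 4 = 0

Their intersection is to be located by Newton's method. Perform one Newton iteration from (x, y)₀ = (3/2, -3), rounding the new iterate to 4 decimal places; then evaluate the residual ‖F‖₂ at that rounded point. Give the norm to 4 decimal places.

16.2610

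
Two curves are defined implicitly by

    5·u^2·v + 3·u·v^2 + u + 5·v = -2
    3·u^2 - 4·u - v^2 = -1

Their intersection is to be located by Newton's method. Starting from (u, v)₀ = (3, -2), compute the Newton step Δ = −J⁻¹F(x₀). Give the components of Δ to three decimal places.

At (3, -2): F = (-59.000, 12.000).
Jacobian J = [[10·u·v + 3·v^2 + 1, 5·u^2 + 6·u·v + 5], [6·u - 4, -2·v]].
At the point, J = [[-47.000, 14.000], [14.000, 4.000]] (det J = -384.000).
Solving J·Δ = −F gives Δ = (-1.052, 0.682).

(-1.052, 0.682)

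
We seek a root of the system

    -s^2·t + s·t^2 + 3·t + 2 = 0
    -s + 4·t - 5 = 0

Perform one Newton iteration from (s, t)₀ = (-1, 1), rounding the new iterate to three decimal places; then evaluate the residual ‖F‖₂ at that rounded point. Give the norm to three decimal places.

At (-1, 1): F = (3.000, 0.000).
Jacobian J = [[-2·s·t + t^2, -s^2 + 2·s·t + 3], [-1, 4]].
At the point, J = [[3.000, 0.000], [-1.000, 4.000]] (det J = 12.000).
Solving J·Δ = −F gives Δ = (-1.000, -0.250).
Then the next iterate is (s, t)₁ = (-2.000, 0.750).
Re-evaluating at (-2.000, 0.750): F = (0.125, 0.000), so ‖F‖₂ = 0.125.

0.125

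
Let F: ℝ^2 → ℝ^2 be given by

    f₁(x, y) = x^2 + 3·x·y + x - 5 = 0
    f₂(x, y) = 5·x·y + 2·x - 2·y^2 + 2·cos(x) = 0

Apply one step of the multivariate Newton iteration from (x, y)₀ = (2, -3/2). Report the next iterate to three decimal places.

At (2, -3/2): F = (-8.000, -16.33229).
Jacobian J = [[2·x + 3·y + 1, 3·x], [5·y - 2·sin(x) + 2, 5·x - 4·y]].
At the point, J = [[0.500, 6.000], [-7.31859, 16.000]] (det J = 51.91157).
Solving J·Δ = −F gives Δ = (0.578, 1.285).
Then the next iterate is (x, y)₁ = (2.578, -0.215).

(2.578, -0.215)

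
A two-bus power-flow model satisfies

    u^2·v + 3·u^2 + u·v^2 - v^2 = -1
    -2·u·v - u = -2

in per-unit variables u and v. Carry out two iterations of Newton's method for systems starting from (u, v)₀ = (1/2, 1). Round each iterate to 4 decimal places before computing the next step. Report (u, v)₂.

At (1/2, 1): F = (1.5000, 0.5000).
Jacobian J = [[2·u·v + 6·u + v^2, u^2 + 2·u·v - 2·v], [-2·v - 1, -2·u]].
At the point, J = [[5.0000, -0.7500], [-3.0000, -1.0000]] (det J = -7.2500).
Solving J·Δ = −F gives Δ = (-0.1552, 0.9655).
Then the next iterate is (u, v)₁ = (0.3448, 1.9655).
Round to (0.3448, 1.9655) and repeat: F = (-0.940829, 0.299791), J = [[7.287399, -2.456704], [-4.9310, -0.6896]].
Δ = (0.0808, -0.1432), so (u, v)₂ = (0.4256, 1.8223).

(0.4256, 1.8223)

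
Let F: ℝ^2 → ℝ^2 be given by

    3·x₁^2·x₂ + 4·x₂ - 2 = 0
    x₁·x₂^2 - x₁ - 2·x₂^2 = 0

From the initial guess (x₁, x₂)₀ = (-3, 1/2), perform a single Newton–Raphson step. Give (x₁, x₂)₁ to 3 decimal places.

At (-3, 1/2): F = (13.500, 1.750).
Jacobian J = [[6·x₁·x₂, 3·x₁^2 + 4], [x₂^2 - 1, 2·x₁·x₂ - 4·x₂]].
At the point, J = [[-9.000, 31.000], [-0.750, -5.000]] (det J = 68.250).
Solving J·Δ = −F gives Δ = (1.784, 0.082).
Then the next iterate is (x₁, x₂)₁ = (-1.216, 0.582).

(-1.216, 0.582)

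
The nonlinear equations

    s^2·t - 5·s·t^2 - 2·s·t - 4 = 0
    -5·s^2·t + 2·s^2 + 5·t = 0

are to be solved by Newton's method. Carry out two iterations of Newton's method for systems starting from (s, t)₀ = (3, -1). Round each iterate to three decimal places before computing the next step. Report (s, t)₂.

At (3, -1): F = (-22.000, 58.000).
Jacobian J = [[2·s·t - 5·t^2 - 2·t, s^2 - 10·s·t - 2·s], [-10·s·t + 4·s, -5·s^2 + 5]].
At the point, J = [[-9.000, 33.000], [42.000, -40.000]] (det J = -1026.000).
Solving J·Δ = −F gives Δ = (-1.008, 0.392).
Then the next iterate is (s, t)₁ = (1.992, -0.608).
Round to (1.992, -0.608) and repeat: F = (-7.67216, 16.95904), J = [[-3.05459, 12.09542], [20.07936, -14.84032]].
Δ = (-0.462, 0.518), so (s, t)₂ = (1.530, -0.090).

(1.530, -0.090)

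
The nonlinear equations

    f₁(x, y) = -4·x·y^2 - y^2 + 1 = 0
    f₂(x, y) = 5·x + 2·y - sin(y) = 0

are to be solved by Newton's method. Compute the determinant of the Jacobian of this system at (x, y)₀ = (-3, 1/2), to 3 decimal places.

J = [[-4·y^2, -8·x·y - 2·y], [5, -cos(y) + 2]].
At the point, J = [[-1.000, 11.000], [5.000, 1.12242]].
det J = -56.122.

-56.122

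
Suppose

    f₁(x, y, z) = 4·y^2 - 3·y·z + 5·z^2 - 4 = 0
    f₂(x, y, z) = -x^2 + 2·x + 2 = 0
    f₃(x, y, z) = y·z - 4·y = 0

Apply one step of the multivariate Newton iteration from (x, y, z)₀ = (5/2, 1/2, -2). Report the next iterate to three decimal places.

(2.750, 0.060, -1.274)

At (5/2, 1/2, -2): F = (20.000, 0.750, -3.000).
Jacobian J = [[0, 8·y - 3·z, -3·y + 10·z], [-2·x + 2, 0, 0], [0, z - 4, y]].
At the point, J = [[0.000, 10.000, -21.500], [-3.000, 0.000, 0.000], [0.000, -6.000, 0.500]] (det J = -372.000).
Solving J·Δ = −F gives Δ = (0.250, -0.440, 0.726).
Then the next iterate is (x, y, z)₁ = (2.750, 0.060, -1.274).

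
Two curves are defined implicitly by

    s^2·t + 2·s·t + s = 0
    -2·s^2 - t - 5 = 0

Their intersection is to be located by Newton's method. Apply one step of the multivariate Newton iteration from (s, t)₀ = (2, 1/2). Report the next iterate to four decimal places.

At (2, 1/2): F = (6.0000, -13.5000).
Jacobian J = [[2·s·t + 2·t + 1, s^2 + 2·s], [-4·s, -1]].
At the point, J = [[4.0000, 8.0000], [-8.0000, -1.0000]] (det J = 60.0000).
Solving J·Δ = −F gives Δ = (-1.7000, 0.1000).
Then the next iterate is (s, t)₁ = (0.3000, 0.6000).

(0.3000, 0.6000)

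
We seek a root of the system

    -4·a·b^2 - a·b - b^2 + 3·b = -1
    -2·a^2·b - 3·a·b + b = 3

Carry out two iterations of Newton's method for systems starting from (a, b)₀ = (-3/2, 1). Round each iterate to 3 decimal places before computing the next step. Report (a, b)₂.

At (-3/2, 1): F = (10.500, -2.000).
Jacobian J = [[-4·b^2 - b, -8·a·b - a - 2·b + 3], [-4·a·b - 3·b, -2·a^2 - 3·a + 1]].
At the point, J = [[-5.000, 14.500], [3.000, 1.000]] (det J = -48.500).
Solving J·Δ = −F gives Δ = (0.814, -0.443).
Then the next iterate is (a, b)₁ = (-0.686, 0.557).
Round to (-0.686, 0.557) and repeat: F = (3.59418, -1.82094), J = [[-1.79800, 5.62882], [-0.14259, 2.11681]].
Δ = (5.946, 1.261), so (a, b)₂ = (5.260, 1.818).

(5.260, 1.818)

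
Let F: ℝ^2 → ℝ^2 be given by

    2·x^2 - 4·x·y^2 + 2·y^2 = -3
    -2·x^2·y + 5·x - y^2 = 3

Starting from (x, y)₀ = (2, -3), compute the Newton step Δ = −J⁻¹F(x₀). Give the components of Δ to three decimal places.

At (2, -3): F = (-43.000, 22.000).
Jacobian J = [[4·x - 4·y^2, -8·x·y + 4·y], [-4·x·y + 5, -2·x^2 - 2·y]].
At the point, J = [[-28.000, 36.000], [29.000, -2.000]] (det J = -988.000).
Solving J·Δ = −F gives Δ = (-0.715, 0.639).

(-0.715, 0.639)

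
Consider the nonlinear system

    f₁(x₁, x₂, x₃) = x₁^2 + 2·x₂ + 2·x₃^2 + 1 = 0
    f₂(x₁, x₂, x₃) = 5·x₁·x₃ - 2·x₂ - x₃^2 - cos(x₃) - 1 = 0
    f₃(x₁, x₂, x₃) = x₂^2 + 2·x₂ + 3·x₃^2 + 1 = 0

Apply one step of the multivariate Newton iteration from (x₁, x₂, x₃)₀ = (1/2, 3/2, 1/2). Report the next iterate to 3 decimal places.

(-5.488, -2.928, 5.547)

At (1/2, 3/2, 1/2): F = (4.750, -3.87758, 7.000).
Jacobian J = [[2·x₁, 2, 4·x₃], [5·x₃, -2, 5·x₁ - 2·x₃ + sin(x₃)], [0, 2·x₂ + 2, 6·x₃]].
At the point, J = [[1.000, 2.000, 2.000], [2.500, -2.000, 1.97943], [0.000, 5.000, 3.000]] (det J = -5.89713).
Solving J·Δ = −F gives Δ = (-5.988, -4.428, 5.047).
Then the next iterate is (x₁, x₂, x₃)₁ = (-5.488, -2.928, 5.547).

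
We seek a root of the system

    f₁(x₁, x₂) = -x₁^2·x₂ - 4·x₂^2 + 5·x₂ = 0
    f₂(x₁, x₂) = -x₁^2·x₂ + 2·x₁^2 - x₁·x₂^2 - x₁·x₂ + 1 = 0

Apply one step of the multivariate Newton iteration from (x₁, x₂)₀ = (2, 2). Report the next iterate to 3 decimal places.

(0.591, 1.818)

At (2, 2): F = (-14.000, -11.000).
Jacobian J = [[-2·x₁·x₂, -x₁^2 - 8·x₂ + 5], [-2·x₁·x₂ + 4·x₁ - x₂^2 - x₂, -x₁^2 - 2·x₁·x₂ - x₁]].
At the point, J = [[-8.000, -15.000], [-6.000, -14.000]] (det J = 22.000).
Solving J·Δ = −F gives Δ = (-1.409, -0.182).
Then the next iterate is (x₁, x₂)₁ = (0.591, 1.818).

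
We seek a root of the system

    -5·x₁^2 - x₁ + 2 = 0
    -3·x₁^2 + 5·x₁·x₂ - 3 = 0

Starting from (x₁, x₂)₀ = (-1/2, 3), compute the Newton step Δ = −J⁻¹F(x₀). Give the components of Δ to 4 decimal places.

(-0.3125, -6.7500)

At (-1/2, 3): F = (1.2500, -11.2500).
Jacobian J = [[-10·x₁ - 1, 0], [-6·x₁ + 5·x₂, 5·x₁]].
At the point, J = [[4.0000, 0.0000], [18.0000, -2.5000]] (det J = -10.0000).
Solving J·Δ = −F gives Δ = (-0.3125, -6.7500).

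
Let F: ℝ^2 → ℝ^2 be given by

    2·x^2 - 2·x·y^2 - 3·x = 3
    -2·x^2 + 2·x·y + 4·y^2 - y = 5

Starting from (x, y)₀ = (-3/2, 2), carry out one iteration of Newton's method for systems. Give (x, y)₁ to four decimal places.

(-0.7778, 1.5231)

At (-3/2, 2): F = (18.0000, -1.5000).
Jacobian J = [[4·x - 2·y^2 - 3, -4·x·y], [-4·x + 2·y, 2·x + 8·y - 1]].
At the point, J = [[-17.0000, 12.0000], [10.0000, 12.0000]] (det J = -324.0000).
Solving J·Δ = −F gives Δ = (0.7222, -0.4769).
Then the next iterate is (x, y)₁ = (-0.7778, 1.5231).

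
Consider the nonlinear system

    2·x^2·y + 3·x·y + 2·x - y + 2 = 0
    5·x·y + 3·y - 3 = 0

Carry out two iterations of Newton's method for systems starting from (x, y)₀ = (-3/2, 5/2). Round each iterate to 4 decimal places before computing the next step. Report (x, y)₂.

At (-3/2, 5/2): F = (-3.5000, -14.2500).
Jacobian J = [[4·x·y + 3·y + 2, 2·x^2 + 3·x - 1], [5·y, 5·x + 3]].
At the point, J = [[-5.5000, -1.0000], [12.5000, -4.5000]] (det J = 37.2500).
Solving J·Δ = −F gives Δ = (-0.0403, -3.2785).
Then the next iterate is (x, y)₁ = (-1.5403, -0.7785).
Round to (-1.5403, -0.7785) and repeat: F = (-0.398749, 0.660118), J = [[4.460994, -0.875852], [-3.8925, -4.7015]].
Δ = (0.1006, 0.0571), so (x, y)₂ = (-1.4397, -0.7214).

(-1.4397, -0.7214)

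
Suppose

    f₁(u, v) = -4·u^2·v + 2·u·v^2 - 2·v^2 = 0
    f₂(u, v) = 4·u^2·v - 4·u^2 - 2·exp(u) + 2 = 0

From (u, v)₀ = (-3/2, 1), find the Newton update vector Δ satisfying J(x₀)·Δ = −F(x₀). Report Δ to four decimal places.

(0.8210, -0.1319)

At (-3/2, 1): F = (-14.0000, 1.553740).
Jacobian J = [[-8·u·v + 2·v^2, -4·u^2 + 4·u·v - 4·v], [8·u·v - 8·u - 2·exp(u), 4·u^2]].
At the point, J = [[14.0000, -19.0000], [-0.446260, 9.0000]] (det J = 117.521054).
Solving J·Δ = −F gives Δ = (0.8210, -0.1319).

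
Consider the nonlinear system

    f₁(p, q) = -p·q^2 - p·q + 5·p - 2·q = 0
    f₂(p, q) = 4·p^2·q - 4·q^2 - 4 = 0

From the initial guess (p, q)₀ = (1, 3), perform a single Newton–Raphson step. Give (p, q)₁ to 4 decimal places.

At (1, 3): F = (-13.0000, -28.0000).
Jacobian J = [[-q^2 - q + 5, -2·p·q - p - 2], [8·p·q, 4·p^2 - 8·q]].
At the point, J = [[-7.0000, -9.0000], [24.0000, -20.0000]] (det J = 356.0000).
Solving J·Δ = −F gives Δ = (-0.0225, -1.4270).
Then the next iterate is (p, q)₁ = (0.9775, 1.5730).

(0.9775, 1.5730)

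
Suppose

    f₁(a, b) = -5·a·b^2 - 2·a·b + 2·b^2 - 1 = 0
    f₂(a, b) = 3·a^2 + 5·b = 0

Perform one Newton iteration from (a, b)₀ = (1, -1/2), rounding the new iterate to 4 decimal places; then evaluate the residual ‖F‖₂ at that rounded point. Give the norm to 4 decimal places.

At (1, -1/2): F = (-0.7500, 0.5000).
Jacobian J = [[-5·b^2 - 2·b, -10·a·b - 2·a + 4·b], [6·a, 5]].
At the point, J = [[-0.2500, 1.0000], [6.0000, 5.0000]] (det J = -7.2500).
Solving J·Δ = −F gives Δ = (-0.5862, 0.6034).
Then the next iterate is (a, b)₁ = (0.4138, 0.1034).
Re-evaluating at (0.4138, 0.1034): F = (-1.086312, 1.030691), so ‖F‖₂ = 1.4975.

1.4975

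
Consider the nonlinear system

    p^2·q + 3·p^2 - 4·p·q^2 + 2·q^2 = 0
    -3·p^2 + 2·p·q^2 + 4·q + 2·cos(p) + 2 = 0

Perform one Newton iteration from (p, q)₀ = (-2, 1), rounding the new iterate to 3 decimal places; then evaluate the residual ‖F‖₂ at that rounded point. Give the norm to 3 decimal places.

At (-2, 1): F = (26.000, -10.83229).
Jacobian J = [[2·p·q + 6·p - 4·q^2, p^2 - 8·p·q + 4·q], [-6·p + 2·q^2 - 2·sin(p), 4·p·q + 4]].
At the point, J = [[-20.000, 24.000], [15.81859, -4.000]] (det J = -299.64628).
Solving J·Δ = −F gives Δ = (0.521, -0.650).
Then the next iterate is (p, q)₁ = (-1.479, 0.350).
Re-evaluating at (-1.479, 0.350): F = (8.29764, -3.34134), so ‖F‖₂ = 8.945.

8.945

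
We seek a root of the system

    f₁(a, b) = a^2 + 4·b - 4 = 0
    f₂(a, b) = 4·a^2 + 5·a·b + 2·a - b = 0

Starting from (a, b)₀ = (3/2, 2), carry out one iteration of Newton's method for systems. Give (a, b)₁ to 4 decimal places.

(0.7239, 1.0196)

At (3/2, 2): F = (6.2500, 25.0000).
Jacobian J = [[2·a, 4], [8·a + 5·b + 2, 5·a - 1]].
At the point, J = [[3.0000, 4.0000], [24.0000, 6.5000]] (det J = -76.5000).
Solving J·Δ = −F gives Δ = (-0.7761, -0.9804).
Then the next iterate is (a, b)₁ = (0.7239, 1.0196).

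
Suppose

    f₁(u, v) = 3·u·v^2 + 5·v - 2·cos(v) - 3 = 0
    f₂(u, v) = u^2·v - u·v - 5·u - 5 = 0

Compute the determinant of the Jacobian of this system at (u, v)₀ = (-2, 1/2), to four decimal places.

J = [[3·v^2, 6·u·v + 2·sin(v) + 5], [2·u·v - v - 5, u^2 - u]].
At the point, J = [[0.7500, -0.041149], [-7.5000, 6.0000]].
det J = 4.1914.

4.1914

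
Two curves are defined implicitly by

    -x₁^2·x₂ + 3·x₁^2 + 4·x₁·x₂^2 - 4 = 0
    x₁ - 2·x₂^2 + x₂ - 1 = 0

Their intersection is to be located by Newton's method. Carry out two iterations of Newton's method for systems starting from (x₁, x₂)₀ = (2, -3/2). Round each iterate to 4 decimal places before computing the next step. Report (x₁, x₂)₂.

(1.2930, -0.3468)

At (2, -3/2): F = (32.0000, -5.0000).
Jacobian J = [[-2·x₁·x₂ + 6·x₁ + 4·x₂^2, -x₁^2 + 8·x₁·x₂], [1, -4·x₂ + 1]].
At the point, J = [[27.0000, -28.0000], [1.0000, 7.0000]] (det J = 217.0000).
Solving J·Δ = −F gives Δ = (-0.3871, 0.7696).
Then the next iterate is (x₁, x₂)₁ = (1.6129, -0.7304).
Round to (1.6129, -0.7304) and repeat: F = (9.146262, -1.184468), J = [[14.167461, -12.025944], [1.0000, 3.9216]].
Δ = (-0.3199, 0.3836), so (x₁, x₂)₂ = (1.2930, -0.3468).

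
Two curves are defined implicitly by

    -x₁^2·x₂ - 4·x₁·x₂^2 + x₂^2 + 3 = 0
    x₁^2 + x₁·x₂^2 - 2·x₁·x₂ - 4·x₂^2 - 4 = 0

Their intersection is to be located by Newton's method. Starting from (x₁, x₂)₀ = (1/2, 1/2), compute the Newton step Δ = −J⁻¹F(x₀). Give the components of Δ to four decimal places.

(2.5796, -0.9956)

At (1/2, 1/2): F = (2.6250, -5.1250).
Jacobian J = [[-2·x₁·x₂ - 4·x₂^2, -x₁^2 - 8·x₁·x₂ + 2·x₂], [2·x₁ + x₂^2 - 2·x₂, 2·x₁·x₂ - 2·x₁ - 8·x₂]].
At the point, J = [[-1.5000, -1.2500], [0.2500, -4.5000]] (det J = 7.0625).
Solving J·Δ = −F gives Δ = (2.5796, -0.9956).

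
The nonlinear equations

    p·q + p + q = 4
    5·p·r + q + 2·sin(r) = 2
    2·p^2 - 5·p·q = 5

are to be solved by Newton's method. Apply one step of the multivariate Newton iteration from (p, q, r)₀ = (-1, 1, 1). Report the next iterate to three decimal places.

(1.500, 5.100, 4.134)

At (-1, 1, 1): F = (-5.000, -4.31706, 2.000).
Jacobian J = [[q + 1, p + 1, 0], [5·r, 1, 5·p + 2·cos(r)], [4·p - 5·q, -5·p, 0]].
At the point, J = [[2.000, 0.000, 0.000], [5.000, 1.000, -3.91940], [-9.000, 5.000, 0.000]] (det J = 39.19395).
Solving J·Δ = −F gives Δ = (2.500, 4.100, 3.134).
Then the next iterate is (p, q, r)₁ = (1.500, 5.100, 4.134).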